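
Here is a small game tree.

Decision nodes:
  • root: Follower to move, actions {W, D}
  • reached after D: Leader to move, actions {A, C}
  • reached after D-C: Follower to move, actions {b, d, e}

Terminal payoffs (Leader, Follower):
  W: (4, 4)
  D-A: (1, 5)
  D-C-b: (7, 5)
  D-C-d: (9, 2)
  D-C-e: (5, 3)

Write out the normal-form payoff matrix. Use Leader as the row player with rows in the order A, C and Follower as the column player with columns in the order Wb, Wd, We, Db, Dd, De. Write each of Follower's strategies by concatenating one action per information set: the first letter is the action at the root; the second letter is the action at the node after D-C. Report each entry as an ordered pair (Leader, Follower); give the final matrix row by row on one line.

A: (4,4) (4,4) (4,4) (1,5) (1,5) (1,5) | C: (4,4) (4,4) (4,4) (7,5) (9,2) (5,3)

Row A: Wb→(4,4), Wd→(4,4), We→(4,4), Db→(1,5), Dd→(1,5), De→(1,5)
Row C: Wb→(4,4), Wd→(4,4), We→(4,4), Db→(7,5), Dd→(9,2), De→(5,3)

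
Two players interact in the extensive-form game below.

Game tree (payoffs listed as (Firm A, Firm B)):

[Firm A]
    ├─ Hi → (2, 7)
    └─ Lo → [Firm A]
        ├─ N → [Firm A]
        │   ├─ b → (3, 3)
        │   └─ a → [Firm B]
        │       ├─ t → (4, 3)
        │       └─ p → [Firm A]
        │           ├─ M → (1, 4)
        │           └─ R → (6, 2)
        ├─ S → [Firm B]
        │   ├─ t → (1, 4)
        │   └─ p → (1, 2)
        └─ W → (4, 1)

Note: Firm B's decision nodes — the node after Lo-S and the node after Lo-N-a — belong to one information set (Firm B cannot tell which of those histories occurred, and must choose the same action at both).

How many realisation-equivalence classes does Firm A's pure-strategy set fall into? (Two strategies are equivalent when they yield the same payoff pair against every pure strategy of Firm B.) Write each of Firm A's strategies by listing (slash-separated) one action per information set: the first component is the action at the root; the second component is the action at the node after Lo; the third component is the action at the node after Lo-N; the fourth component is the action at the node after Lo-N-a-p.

6

Firm A has 24 pure strategies: Hi/N/b/M, Hi/N/b/R, Hi/N/a/M, Hi/N/a/R, Hi/S/b/M, Hi/S/b/R, Hi/S/a/M, Hi/S/a/R, Hi/W/b/M, Hi/W/b/R, Hi/W/a/M, Hi/W/a/R, Lo/N/b/M, Lo/N/b/R, Lo/N/a/M, Lo/N/a/R, Lo/S/b/M, Lo/S/b/R, Lo/S/a/M, Lo/S/a/R, Lo/W/b/M, Lo/W/b/R, Lo/W/a/M, Lo/W/a/R. Columns: t, p.
{Hi/N/b/M, Hi/N/b/R, Hi/N/a/M, Hi/N/a/R, Hi/S/b/M, Hi/S/b/R, Hi/S/a/M, Hi/S/a/R, Hi/W/b/M, Hi/W/b/R, Hi/W/a/M, Hi/W/a/R} → row (2,7) (2,7)
{Lo/N/b/M, Lo/N/b/R} → row (3,3) (3,3)
{Lo/N/a/M} → row (4,3) (1,4)
{Lo/N/a/R} → row (4,3) (6,2)
{Lo/S/b/M, Lo/S/b/R, Lo/S/a/M, Lo/S/a/R} → row (1,4) (1,2)
{Lo/W/b/M, Lo/W/b/R, Lo/W/a/M, Lo/W/a/R} → row (4,1) (4,1)
That's 6 distinct rows out of 24 strategies.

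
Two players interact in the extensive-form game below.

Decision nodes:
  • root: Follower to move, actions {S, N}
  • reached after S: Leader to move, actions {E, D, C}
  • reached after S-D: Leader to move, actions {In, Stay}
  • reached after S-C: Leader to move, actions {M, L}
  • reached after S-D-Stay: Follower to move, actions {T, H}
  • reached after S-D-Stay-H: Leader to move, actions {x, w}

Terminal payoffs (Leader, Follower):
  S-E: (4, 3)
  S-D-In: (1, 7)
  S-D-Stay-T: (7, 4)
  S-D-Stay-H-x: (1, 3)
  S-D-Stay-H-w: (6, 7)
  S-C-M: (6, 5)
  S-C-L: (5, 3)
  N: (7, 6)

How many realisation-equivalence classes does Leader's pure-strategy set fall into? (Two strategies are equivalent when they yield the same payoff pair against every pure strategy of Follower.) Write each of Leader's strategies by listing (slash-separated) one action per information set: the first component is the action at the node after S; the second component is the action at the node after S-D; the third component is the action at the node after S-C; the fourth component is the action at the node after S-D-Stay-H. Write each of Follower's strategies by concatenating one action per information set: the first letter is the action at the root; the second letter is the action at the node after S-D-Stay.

Leader has 24 pure strategies: E/In/M/x, E/In/M/w, E/In/L/x, E/In/L/w, E/Stay/M/x, E/Stay/M/w, E/Stay/L/x, E/Stay/L/w, D/In/M/x, D/In/M/w, D/In/L/x, D/In/L/w, D/Stay/M/x, D/Stay/M/w, D/Stay/L/x, D/Stay/L/w, C/In/M/x, C/In/M/w, C/In/L/x, C/In/L/w, C/Stay/M/x, C/Stay/M/w, C/Stay/L/x, C/Stay/L/w. Columns: ST, SH, NT, NH.
{E/In/M/x, E/In/M/w, E/In/L/x, E/In/L/w, E/Stay/M/x, E/Stay/M/w, E/Stay/L/x, E/Stay/L/w} → row (4,3) (4,3) (7,6) (7,6)
{D/In/M/x, D/In/M/w, D/In/L/x, D/In/L/w} → row (1,7) (1,7) (7,6) (7,6)
{D/Stay/M/x, D/Stay/L/x} → row (7,4) (1,3) (7,6) (7,6)
{D/Stay/M/w, D/Stay/L/w} → row (7,4) (6,7) (7,6) (7,6)
{C/In/M/x, C/In/M/w, C/Stay/M/x, C/Stay/M/w} → row (6,5) (6,5) (7,6) (7,6)
{C/In/L/x, C/In/L/w, C/Stay/L/x, C/Stay/L/w} → row (5,3) (5,3) (7,6) (7,6)
That's 6 distinct rows out of 24 strategies.

6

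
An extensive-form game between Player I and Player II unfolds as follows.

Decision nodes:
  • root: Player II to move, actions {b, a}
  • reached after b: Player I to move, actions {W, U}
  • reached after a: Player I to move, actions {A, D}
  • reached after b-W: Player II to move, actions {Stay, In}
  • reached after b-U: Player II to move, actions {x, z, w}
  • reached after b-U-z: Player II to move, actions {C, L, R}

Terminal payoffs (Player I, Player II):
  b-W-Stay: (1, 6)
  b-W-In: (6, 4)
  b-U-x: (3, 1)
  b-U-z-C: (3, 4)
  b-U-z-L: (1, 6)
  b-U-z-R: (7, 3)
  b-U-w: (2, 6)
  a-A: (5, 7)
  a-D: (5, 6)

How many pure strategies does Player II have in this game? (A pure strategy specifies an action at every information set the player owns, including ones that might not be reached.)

36

Player II owns the root with actions {b, a} — two choices.
Player II owns the node after b-W with actions {Stay, In} — two choices.
Player II owns the node after b-U with actions {x, z, w} — three choices.
Player II owns the node after b-U-z with actions {C, L, R} — three choices.
A pure strategy fixes one action at each information set independently, so the count is the product 2 × 2 × 3 × 3 = 36.
(For reference, Player I has 4 pure strategies, giving a 36×4 normal-form matrix.)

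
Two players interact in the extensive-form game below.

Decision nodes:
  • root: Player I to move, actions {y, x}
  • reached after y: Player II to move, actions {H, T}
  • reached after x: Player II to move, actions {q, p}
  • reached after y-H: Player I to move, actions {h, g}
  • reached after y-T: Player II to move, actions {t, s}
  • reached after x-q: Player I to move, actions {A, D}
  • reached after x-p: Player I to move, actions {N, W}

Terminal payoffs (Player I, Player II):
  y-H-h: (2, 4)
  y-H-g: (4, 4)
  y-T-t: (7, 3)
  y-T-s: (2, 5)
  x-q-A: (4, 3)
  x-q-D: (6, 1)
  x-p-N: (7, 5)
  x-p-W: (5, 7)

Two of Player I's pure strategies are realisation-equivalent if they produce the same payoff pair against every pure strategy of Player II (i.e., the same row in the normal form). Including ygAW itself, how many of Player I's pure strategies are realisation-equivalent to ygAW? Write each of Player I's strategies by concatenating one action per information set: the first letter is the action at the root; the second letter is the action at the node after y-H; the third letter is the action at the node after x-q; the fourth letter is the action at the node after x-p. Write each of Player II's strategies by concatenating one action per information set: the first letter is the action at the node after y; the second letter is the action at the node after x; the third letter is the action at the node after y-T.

4

Row for ygAW (columns Hqt, Hqs, Hpt, Hps, Tqt, Tqs, Tpt, Tps): (4,4) (4,4) (4,4) (4,4) (7,3) (2,5) (7,3) (2,5).
Under ygAW, Player I's choice at the node after x-q and at the node after x-p can never be reached regardless of what Player II does, so varying those choices leaves every outcome unchanged.
Holding the reachable choices fixed and varying the unreachable ones freely already gives 2 × 2 = 4 equivalent strategies.
No other strategy reproduces this row, so those 4 are the full class: ygAN, ygAW, ygDN, ygDW.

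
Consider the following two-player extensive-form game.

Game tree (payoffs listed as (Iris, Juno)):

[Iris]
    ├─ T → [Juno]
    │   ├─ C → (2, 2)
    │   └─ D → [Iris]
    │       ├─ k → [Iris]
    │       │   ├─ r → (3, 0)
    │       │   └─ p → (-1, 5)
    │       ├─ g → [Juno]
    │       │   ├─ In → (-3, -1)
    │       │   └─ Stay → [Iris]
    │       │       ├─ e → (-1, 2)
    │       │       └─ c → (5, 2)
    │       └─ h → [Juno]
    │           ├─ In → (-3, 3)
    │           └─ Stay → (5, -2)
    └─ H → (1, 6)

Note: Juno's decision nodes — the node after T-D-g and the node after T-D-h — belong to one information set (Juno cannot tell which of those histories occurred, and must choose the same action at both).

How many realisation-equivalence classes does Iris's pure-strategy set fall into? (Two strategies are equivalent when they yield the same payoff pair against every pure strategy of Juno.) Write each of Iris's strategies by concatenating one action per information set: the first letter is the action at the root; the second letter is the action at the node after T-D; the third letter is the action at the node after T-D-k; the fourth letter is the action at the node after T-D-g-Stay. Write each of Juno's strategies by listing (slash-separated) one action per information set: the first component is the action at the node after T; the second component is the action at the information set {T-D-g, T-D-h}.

Iris has 24 pure strategies: Tkre, Tkrc, Tkpe, Tkpc, Tgre, Tgrc, Tgpe, Tgpc, Thre, Thrc, Thpe, Thpc, Hkre, Hkrc, Hkpe, Hkpc, Hgre, Hgrc, Hgpe, Hgpc, Hhre, Hhrc, Hhpe, Hhpc. Columns: C/In, C/Stay, D/In, D/Stay.
{Tkre, Tkrc} → row (2,2) (2,2) (3,0) (3,0)
{Tkpe, Tkpc} → row (2,2) (2,2) (-1,5) (-1,5)
{Tgre, Tgpe} → row (2,2) (2,2) (-3,-1) (-1,2)
{Tgrc, Tgpc} → row (2,2) (2,2) (-3,-1) (5,2)
{Thre, Thrc, Thpe, Thpc} → row (2,2) (2,2) (-3,3) (5,-2)
{Hkre, Hkrc, Hkpe, Hkpc, Hgre, Hgrc, Hgpe, Hgpc, Hhre, Hhrc, Hhpe, Hhpc} → row (1,6) (1,6) (1,6) (1,6)
That's 6 distinct rows out of 24 strategies.

6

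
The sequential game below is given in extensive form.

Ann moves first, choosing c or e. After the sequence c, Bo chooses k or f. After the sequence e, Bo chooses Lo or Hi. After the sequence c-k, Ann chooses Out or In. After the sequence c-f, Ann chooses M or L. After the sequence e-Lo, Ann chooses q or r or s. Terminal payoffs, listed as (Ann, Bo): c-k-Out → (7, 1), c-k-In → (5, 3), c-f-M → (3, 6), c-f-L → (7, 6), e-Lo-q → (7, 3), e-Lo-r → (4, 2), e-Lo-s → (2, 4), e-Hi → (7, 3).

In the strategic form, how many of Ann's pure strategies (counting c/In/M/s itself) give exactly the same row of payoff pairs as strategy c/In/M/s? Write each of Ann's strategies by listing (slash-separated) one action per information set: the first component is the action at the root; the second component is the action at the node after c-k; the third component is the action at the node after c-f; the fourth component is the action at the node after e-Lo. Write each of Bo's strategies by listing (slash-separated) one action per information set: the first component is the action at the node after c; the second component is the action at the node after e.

3

Row for c/In/M/s (columns k/Lo, k/Hi, f/Lo, f/Hi): (5,3) (5,3) (3,6) (3,6).
Under c/In/M/s, Ann's choice at the node after e-Lo can never be reached regardless of what Bo does, so varying those choices leaves every outcome unchanged.
Holding the reachable choices fixed and varying the unreachable one freely already gives 3 equivalent strategies.
No other strategy reproduces this row, so those 3 are the full class: c/In/M/q, c/In/M/r, c/In/M/s.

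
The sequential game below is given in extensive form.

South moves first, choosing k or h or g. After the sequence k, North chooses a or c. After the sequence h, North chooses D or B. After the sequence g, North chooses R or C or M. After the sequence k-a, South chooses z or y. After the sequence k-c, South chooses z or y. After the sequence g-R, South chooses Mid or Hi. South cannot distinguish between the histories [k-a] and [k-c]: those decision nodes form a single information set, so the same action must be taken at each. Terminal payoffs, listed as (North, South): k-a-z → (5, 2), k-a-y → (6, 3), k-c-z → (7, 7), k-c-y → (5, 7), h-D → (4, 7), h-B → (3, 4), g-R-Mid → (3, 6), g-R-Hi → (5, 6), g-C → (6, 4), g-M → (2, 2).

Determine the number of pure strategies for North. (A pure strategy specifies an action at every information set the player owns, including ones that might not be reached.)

North owns the node after k with actions {a, c} — two choices.
North owns the node after h with actions {D, B} — two choices.
North owns the node after g with actions {R, C, M} — three choices.
A pure strategy fixes one action at each information set independently, so the count is the product 2 × 2 × 3 = 12.
(For reference, South has 12 pure strategies, giving a 12×12 normal-form matrix.)

12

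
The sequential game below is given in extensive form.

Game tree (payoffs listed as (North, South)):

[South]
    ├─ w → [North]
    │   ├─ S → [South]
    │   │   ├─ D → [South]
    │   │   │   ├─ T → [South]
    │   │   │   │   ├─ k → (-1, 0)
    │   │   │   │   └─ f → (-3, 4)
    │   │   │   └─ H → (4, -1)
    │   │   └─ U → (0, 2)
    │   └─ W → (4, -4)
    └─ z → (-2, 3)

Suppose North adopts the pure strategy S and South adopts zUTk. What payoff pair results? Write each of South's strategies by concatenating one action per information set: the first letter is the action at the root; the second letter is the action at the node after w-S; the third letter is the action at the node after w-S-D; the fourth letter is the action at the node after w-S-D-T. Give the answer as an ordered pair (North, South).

Trace the play path from the root:
  South plays z
→ terminal payoff (-2, 3).
(North's choice at the node after w is never reached on this path, so it doesn't affect the outcome.)

(-2, 3)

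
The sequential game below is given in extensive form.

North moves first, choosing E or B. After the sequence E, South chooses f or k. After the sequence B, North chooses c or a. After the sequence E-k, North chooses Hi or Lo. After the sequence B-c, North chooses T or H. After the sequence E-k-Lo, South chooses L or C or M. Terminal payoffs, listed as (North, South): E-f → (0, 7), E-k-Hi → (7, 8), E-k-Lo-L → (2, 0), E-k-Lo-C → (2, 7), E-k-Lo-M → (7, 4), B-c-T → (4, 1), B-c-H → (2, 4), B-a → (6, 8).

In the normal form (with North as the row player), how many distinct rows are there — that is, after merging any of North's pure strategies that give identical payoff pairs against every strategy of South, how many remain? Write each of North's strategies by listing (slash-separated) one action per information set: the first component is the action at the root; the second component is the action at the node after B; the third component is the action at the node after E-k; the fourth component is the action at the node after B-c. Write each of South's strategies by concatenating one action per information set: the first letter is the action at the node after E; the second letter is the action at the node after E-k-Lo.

North has 16 pure strategies: E/c/Hi/T, E/c/Hi/H, E/c/Lo/T, E/c/Lo/H, E/a/Hi/T, E/a/Hi/H, E/a/Lo/T, E/a/Lo/H, B/c/Hi/T, B/c/Hi/H, B/c/Lo/T, B/c/Lo/H, B/a/Hi/T, B/a/Hi/H, B/a/Lo/T, B/a/Lo/H. Columns: fL, fC, fM, kL, kC, kM.
{E/c/Hi/T, E/c/Hi/H, E/a/Hi/T, E/a/Hi/H} → row (0,7) (0,7) (0,7) (7,8) (7,8) (7,8)
{E/c/Lo/T, E/c/Lo/H, E/a/Lo/T, E/a/Lo/H} → row (0,7) (0,7) (0,7) (2,0) (2,7) (7,4)
{B/c/Hi/T, B/c/Lo/T} → row (4,1) (4,1) (4,1) (4,1) (4,1) (4,1)
{B/c/Hi/H, B/c/Lo/H} → row (2,4) (2,4) (2,4) (2,4) (2,4) (2,4)
{B/a/Hi/T, B/a/Hi/H, B/a/Lo/T, B/a/Lo/H} → row (6,8) (6,8) (6,8) (6,8) (6,8) (6,8)
That's 5 distinct rows out of 16 strategies.

5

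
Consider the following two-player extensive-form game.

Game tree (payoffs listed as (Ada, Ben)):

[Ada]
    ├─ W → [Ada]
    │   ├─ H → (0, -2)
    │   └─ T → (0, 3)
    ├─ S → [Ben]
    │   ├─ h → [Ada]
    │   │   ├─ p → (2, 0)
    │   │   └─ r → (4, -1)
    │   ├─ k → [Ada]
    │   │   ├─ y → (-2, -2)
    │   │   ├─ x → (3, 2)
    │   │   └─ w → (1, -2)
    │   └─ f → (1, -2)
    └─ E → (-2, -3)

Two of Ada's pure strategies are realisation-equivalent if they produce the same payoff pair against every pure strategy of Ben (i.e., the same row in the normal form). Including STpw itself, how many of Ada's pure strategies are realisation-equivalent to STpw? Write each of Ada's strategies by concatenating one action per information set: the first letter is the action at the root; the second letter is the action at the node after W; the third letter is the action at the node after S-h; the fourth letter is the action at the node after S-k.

Row for STpw (columns h, k, f): (2,0) (1,-2) (1,-2).
Under STpw, Ada's choice at the node after W can never be reached regardless of what Ben does, so varying those choices leaves every outcome unchanged.
Holding the reachable choices fixed and varying the unreachable one freely already gives 2 equivalent strategies.
No other strategy reproduces this row, so those 2 are the full class: SHpw, STpw.

2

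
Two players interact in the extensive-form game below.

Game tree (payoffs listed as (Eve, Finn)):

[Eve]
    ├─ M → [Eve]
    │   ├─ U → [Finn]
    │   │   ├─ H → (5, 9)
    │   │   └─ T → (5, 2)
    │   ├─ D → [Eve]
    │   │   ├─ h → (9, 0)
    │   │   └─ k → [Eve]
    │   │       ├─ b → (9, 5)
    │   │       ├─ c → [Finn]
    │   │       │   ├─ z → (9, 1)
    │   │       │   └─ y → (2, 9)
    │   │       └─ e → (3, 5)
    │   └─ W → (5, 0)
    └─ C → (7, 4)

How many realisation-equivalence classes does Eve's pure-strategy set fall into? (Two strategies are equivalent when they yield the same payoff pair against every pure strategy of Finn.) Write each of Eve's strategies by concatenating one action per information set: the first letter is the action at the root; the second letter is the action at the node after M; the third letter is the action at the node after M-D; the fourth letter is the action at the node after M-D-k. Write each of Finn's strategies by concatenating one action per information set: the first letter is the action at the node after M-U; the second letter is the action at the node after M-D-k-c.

Eve has 36 pure strategies: MUhb, MUhc, MUhe, MUkb, MUkc, MUke, MDhb, MDhc, MDhe, MDkb, MDkc, MDke, MWhb, MWhc, MWhe, MWkb, MWkc, MWke, CUhb, CUhc, CUhe, CUkb, CUkc, CUke, CDhb, CDhc, CDhe, CDkb, CDkc, CDke, CWhb, CWhc, CWhe, CWkb, CWkc, CWke. Columns: Hz, Hy, Tz, Ty.
{MUhb, MUhc, MUhe, MUkb, MUkc, MUke} → row (5,9) (5,9) (5,2) (5,2)
{MDhb, MDhc, MDhe} → row (9,0) (9,0) (9,0) (9,0)
{MDkb} → row (9,5) (9,5) (9,5) (9,5)
{MDkc} → row (9,1) (2,9) (9,1) (2,9)
{MDke} → row (3,5) (3,5) (3,5) (3,5)
{MWhb, MWhc, MWhe, MWkb, MWkc, MWke} → row (5,0) (5,0) (5,0) (5,0)
{CUhb, CUhc, CUhe, CUkb, CUkc, CUke, CDhb, CDhc, CDhe, CDkb, CDkc, CDke, CWhb, CWhc, CWhe, CWkb, CWkc, CWke} → row (7,4) (7,4) (7,4) (7,4)
That's 7 distinct rows out of 36 strategies.

7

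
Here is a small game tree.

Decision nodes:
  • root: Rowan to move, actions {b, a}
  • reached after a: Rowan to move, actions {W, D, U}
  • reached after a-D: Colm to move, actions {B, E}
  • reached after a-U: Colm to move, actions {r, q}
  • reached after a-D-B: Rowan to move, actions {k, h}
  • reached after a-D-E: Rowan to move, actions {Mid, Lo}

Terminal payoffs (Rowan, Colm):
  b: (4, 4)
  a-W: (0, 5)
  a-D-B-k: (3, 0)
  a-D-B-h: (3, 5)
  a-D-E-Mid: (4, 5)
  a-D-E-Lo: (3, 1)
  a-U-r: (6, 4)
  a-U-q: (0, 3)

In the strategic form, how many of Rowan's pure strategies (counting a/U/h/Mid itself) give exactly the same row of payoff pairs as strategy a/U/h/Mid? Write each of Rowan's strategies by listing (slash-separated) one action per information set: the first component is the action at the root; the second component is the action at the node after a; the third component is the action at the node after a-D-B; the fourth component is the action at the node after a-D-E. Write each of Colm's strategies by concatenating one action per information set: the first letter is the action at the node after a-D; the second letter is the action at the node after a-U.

Row for a/U/h/Mid (columns Br, Bq, Er, Eq): (6,4) (0,3) (6,4) (0,3).
Under a/U/h/Mid, Rowan's choice at the node after a-D-B and at the node after a-D-E can never be reached regardless of what Colm does, so varying those choices leaves every outcome unchanged.
Holding the reachable choices fixed and varying the unreachable ones freely already gives 2 × 2 = 4 equivalent strategies.
No other strategy reproduces this row, so those 4 are the full class: a/U/k/Mid, a/U/k/Lo, a/U/h/Mid, a/U/h/Lo.

4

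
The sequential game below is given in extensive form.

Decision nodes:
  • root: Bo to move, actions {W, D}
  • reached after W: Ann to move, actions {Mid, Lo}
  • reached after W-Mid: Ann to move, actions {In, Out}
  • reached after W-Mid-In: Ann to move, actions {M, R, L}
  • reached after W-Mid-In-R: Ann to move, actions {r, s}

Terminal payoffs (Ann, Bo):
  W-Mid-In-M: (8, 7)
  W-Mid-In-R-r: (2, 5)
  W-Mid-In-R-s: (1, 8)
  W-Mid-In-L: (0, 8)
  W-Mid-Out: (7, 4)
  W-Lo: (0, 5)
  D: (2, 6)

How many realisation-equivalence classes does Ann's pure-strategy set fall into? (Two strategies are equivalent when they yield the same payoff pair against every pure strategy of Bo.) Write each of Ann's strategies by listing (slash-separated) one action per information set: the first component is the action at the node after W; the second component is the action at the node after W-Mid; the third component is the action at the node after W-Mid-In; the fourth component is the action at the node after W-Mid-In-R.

6

Ann has 24 pure strategies: Mid/In/M/r, Mid/In/M/s, Mid/In/R/r, Mid/In/R/s, Mid/In/L/r, Mid/In/L/s, Mid/Out/M/r, Mid/Out/M/s, Mid/Out/R/r, Mid/Out/R/s, Mid/Out/L/r, Mid/Out/L/s, Lo/In/M/r, Lo/In/M/s, Lo/In/R/r, Lo/In/R/s, Lo/In/L/r, Lo/In/L/s, Lo/Out/M/r, Lo/Out/M/s, Lo/Out/R/r, Lo/Out/R/s, Lo/Out/L/r, Lo/Out/L/s. Columns: W, D.
{Mid/In/M/r, Mid/In/M/s} → row (8,7) (2,6)
{Mid/In/R/r} → row (2,5) (2,6)
{Mid/In/R/s} → row (1,8) (2,6)
{Mid/In/L/r, Mid/In/L/s} → row (0,8) (2,6)
{Mid/Out/M/r, Mid/Out/M/s, Mid/Out/R/r, Mid/Out/R/s, Mid/Out/L/r, Mid/Out/L/s} → row (7,4) (2,6)
{Lo/In/M/r, Lo/In/M/s, Lo/In/R/r, Lo/In/R/s, Lo/In/L/r, Lo/In/L/s, Lo/Out/M/r, Lo/Out/M/s, Lo/Out/R/r, Lo/Out/R/s, Lo/Out/L/r, Lo/Out/L/s} → row (0,5) (2,6)
That's 6 distinct rows out of 24 strategies.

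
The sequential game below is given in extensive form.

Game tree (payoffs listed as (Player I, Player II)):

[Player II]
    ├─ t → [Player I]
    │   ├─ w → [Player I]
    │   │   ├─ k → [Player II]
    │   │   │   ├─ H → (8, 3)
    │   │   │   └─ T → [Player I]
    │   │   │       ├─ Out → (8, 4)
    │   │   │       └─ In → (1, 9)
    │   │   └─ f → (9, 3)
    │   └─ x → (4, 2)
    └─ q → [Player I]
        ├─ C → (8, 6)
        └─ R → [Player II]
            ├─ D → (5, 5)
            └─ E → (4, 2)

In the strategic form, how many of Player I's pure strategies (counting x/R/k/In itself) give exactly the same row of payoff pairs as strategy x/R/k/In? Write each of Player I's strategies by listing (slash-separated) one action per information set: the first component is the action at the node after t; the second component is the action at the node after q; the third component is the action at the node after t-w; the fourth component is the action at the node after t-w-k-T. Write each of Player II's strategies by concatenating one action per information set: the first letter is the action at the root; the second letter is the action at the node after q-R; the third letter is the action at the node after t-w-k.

Row for x/R/k/In (columns tDH, tDT, tEH, tET, qDH, qDT, qEH, qET): (4,2) (4,2) (4,2) (4,2) (5,5) (5,5) (4,2) (4,2).
Under x/R/k/In, Player I's choice at the node after t-w and at the node after t-w-k-T can never be reached regardless of what Player II does, so varying those choices leaves every outcome unchanged.
Holding the reachable choices fixed and varying the unreachable ones freely already gives 2 × 2 = 4 equivalent strategies.
No other strategy reproduces this row, so those 4 are the full class: x/R/k/Out, x/R/k/In, x/R/f/Out, x/R/f/In.

4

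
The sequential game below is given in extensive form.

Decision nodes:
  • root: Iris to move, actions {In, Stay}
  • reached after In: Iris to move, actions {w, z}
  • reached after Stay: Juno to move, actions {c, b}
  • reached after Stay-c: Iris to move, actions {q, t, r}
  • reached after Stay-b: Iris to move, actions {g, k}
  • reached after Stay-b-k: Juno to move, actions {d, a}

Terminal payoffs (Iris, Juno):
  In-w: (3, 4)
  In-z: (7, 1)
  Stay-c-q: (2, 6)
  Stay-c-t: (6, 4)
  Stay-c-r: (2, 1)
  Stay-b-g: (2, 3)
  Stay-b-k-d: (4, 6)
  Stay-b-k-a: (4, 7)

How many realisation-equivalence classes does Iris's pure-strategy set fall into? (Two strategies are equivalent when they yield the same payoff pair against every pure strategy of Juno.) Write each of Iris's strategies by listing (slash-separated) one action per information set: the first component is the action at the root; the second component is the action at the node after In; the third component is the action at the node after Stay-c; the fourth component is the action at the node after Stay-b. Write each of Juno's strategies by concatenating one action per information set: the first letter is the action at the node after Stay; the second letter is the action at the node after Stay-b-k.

8

Iris has 24 pure strategies: In/w/q/g, In/w/q/k, In/w/t/g, In/w/t/k, In/w/r/g, In/w/r/k, In/z/q/g, In/z/q/k, In/z/t/g, In/z/t/k, In/z/r/g, In/z/r/k, Stay/w/q/g, Stay/w/q/k, Stay/w/t/g, Stay/w/t/k, Stay/w/r/g, Stay/w/r/k, Stay/z/q/g, Stay/z/q/k, Stay/z/t/g, Stay/z/t/k, Stay/z/r/g, Stay/z/r/k. Columns: cd, ca, bd, ba.
{In/w/q/g, In/w/q/k, In/w/t/g, In/w/t/k, In/w/r/g, In/w/r/k} → row (3,4) (3,4) (3,4) (3,4)
{In/z/q/g, In/z/q/k, In/z/t/g, In/z/t/k, In/z/r/g, In/z/r/k} → row (7,1) (7,1) (7,1) (7,1)
{Stay/w/q/g, Stay/z/q/g} → row (2,6) (2,6) (2,3) (2,3)
{Stay/w/q/k, Stay/z/q/k} → row (2,6) (2,6) (4,6) (4,7)
{Stay/w/t/g, Stay/z/t/g} → row (6,4) (6,4) (2,3) (2,3)
{Stay/w/t/k, Stay/z/t/k} → row (6,4) (6,4) (4,6) (4,7)
{Stay/w/r/g, Stay/z/r/g} → row (2,1) (2,1) (2,3) (2,3)
{Stay/w/r/k, Stay/z/r/k} → row (2,1) (2,1) (4,6) (4,7)
That's 8 distinct rows out of 24 strategies.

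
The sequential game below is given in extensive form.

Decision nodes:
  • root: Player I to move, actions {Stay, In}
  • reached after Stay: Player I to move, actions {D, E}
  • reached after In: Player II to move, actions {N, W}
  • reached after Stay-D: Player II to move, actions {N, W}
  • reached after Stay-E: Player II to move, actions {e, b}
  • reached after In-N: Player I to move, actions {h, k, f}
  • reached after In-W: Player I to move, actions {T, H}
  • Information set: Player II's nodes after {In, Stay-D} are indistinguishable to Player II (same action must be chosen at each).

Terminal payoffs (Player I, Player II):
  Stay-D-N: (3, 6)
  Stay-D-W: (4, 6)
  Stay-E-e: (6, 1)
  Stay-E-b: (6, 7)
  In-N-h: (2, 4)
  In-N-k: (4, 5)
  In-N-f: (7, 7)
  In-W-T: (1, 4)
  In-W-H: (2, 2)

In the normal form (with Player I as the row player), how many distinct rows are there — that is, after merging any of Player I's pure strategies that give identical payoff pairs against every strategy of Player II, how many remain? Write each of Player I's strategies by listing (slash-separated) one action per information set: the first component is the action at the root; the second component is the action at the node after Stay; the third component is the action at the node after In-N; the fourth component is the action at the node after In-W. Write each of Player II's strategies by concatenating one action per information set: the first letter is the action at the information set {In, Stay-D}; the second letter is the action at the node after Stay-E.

8

Player I has 24 pure strategies: Stay/D/h/T, Stay/D/h/H, Stay/D/k/T, Stay/D/k/H, Stay/D/f/T, Stay/D/f/H, Stay/E/h/T, Stay/E/h/H, Stay/E/k/T, Stay/E/k/H, Stay/E/f/T, Stay/E/f/H, In/D/h/T, In/D/h/H, In/D/k/T, In/D/k/H, In/D/f/T, In/D/f/H, In/E/h/T, In/E/h/H, In/E/k/T, In/E/k/H, In/E/f/T, In/E/f/H. Columns: Ne, Nb, We, Wb.
{Stay/D/h/T, Stay/D/h/H, Stay/D/k/T, Stay/D/k/H, Stay/D/f/T, Stay/D/f/H} → row (3,6) (3,6) (4,6) (4,6)
{Stay/E/h/T, Stay/E/h/H, Stay/E/k/T, Stay/E/k/H, Stay/E/f/T, Stay/E/f/H} → row (6,1) (6,7) (6,1) (6,7)
{In/D/h/T, In/E/h/T} → row (2,4) (2,4) (1,4) (1,4)
{In/D/h/H, In/E/h/H} → row (2,4) (2,4) (2,2) (2,2)
{In/D/k/T, In/E/k/T} → row (4,5) (4,5) (1,4) (1,4)
{In/D/k/H, In/E/k/H} → row (4,5) (4,5) (2,2) (2,2)
{In/D/f/T, In/E/f/T} → row (7,7) (7,7) (1,4) (1,4)
{In/D/f/H, In/E/f/H} → row (7,7) (7,7) (2,2) (2,2)
That's 8 distinct rows out of 24 strategies.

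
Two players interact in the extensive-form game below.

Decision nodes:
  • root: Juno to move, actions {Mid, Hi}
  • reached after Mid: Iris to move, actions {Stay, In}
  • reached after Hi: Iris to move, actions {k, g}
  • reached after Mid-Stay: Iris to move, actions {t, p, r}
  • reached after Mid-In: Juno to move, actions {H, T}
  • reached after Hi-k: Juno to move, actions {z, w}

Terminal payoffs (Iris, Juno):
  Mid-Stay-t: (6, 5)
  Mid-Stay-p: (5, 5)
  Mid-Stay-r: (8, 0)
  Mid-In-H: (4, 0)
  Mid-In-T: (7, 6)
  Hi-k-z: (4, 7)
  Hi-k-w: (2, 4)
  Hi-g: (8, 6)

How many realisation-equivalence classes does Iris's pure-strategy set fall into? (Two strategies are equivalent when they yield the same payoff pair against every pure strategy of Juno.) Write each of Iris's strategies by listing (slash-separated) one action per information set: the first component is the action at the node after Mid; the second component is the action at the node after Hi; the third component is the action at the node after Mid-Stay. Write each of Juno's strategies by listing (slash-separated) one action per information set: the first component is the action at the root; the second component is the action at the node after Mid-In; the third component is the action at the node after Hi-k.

8

Iris has 12 pure strategies: Stay/k/t, Stay/k/p, Stay/k/r, Stay/g/t, Stay/g/p, Stay/g/r, In/k/t, In/k/p, In/k/r, In/g/t, In/g/p, In/g/r. Columns: Mid/H/z, Mid/H/w, Mid/T/z, Mid/T/w, Hi/H/z, Hi/H/w, Hi/T/z, Hi/T/w.
{Stay/k/t} → row (6,5) (6,5) (6,5) (6,5) (4,7) (2,4) (4,7) (2,4)
{Stay/k/p} → row (5,5) (5,5) (5,5) (5,5) (4,7) (2,4) (4,7) (2,4)
{Stay/k/r} → row (8,0) (8,0) (8,0) (8,0) (4,7) (2,4) (4,7) (2,4)
{Stay/g/t} → row (6,5) (6,5) (6,5) (6,5) (8,6) (8,6) (8,6) (8,6)
{Stay/g/p} → row (5,5) (5,5) (5,5) (5,5) (8,6) (8,6) (8,6) (8,6)
{Stay/g/r} → row (8,0) (8,0) (8,0) (8,0) (8,6) (8,6) (8,6) (8,6)
{In/k/t, In/k/p, In/k/r} → row (4,0) (4,0) (7,6) (7,6) (4,7) (2,4) (4,7) (2,4)
{In/g/t, In/g/p, In/g/r} → row (4,0) (4,0) (7,6) (7,6) (8,6) (8,6) (8,6) (8,6)
That's 8 distinct rows out of 12 strategies.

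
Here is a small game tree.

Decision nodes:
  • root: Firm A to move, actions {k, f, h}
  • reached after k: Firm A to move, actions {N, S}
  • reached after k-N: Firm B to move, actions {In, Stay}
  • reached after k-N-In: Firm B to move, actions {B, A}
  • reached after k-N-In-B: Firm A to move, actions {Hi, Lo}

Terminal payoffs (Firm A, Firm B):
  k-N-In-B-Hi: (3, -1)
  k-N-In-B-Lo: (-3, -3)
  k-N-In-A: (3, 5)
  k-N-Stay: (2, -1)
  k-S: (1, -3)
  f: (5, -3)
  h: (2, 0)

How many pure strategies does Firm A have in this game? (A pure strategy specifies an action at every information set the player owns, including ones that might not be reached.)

12

Firm A owns the root with actions {k, f, h} — three choices.
Firm A owns the node after k with actions {N, S} — two choices.
Firm A owns the node after k-N-In-B with actions {Hi, Lo} — two choices.
A pure strategy fixes one action at each information set independently, so the count is the product 3 × 2 × 2 = 12.
(For reference, Firm B has 4 pure strategies, giving a 12×4 normal-form matrix.)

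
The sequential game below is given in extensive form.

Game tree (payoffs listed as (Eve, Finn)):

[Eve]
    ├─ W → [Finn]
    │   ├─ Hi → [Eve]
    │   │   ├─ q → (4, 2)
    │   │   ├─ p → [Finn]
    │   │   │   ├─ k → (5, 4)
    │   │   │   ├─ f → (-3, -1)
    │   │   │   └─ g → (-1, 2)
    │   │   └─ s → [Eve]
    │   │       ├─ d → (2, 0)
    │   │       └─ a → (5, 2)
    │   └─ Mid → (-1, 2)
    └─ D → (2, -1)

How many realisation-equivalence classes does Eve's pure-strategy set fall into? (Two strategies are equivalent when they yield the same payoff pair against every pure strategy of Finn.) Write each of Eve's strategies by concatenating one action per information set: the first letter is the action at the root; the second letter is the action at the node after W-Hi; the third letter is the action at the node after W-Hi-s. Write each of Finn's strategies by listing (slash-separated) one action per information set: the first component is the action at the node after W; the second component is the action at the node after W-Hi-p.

5

Eve has 12 pure strategies: Wqd, Wqa, Wpd, Wpa, Wsd, Wsa, Dqd, Dqa, Dpd, Dpa, Dsd, Dsa. Columns: Hi/k, Hi/f, Hi/g, Mid/k, Mid/f, Mid/g.
{Wqd, Wqa} → row (4,2) (4,2) (4,2) (-1,2) (-1,2) (-1,2)
{Wpd, Wpa} → row (5,4) (-3,-1) (-1,2) (-1,2) (-1,2) (-1,2)
{Wsd} → row (2,0) (2,0) (2,0) (-1,2) (-1,2) (-1,2)
{Wsa} → row (5,2) (5,2) (5,2) (-1,2) (-1,2) (-1,2)
{Dqd, Dqa, Dpd, Dpa, Dsd, Dsa} → row (2,-1) (2,-1) (2,-1) (2,-1) (2,-1) (2,-1)
That's 5 distinct rows out of 12 strategies.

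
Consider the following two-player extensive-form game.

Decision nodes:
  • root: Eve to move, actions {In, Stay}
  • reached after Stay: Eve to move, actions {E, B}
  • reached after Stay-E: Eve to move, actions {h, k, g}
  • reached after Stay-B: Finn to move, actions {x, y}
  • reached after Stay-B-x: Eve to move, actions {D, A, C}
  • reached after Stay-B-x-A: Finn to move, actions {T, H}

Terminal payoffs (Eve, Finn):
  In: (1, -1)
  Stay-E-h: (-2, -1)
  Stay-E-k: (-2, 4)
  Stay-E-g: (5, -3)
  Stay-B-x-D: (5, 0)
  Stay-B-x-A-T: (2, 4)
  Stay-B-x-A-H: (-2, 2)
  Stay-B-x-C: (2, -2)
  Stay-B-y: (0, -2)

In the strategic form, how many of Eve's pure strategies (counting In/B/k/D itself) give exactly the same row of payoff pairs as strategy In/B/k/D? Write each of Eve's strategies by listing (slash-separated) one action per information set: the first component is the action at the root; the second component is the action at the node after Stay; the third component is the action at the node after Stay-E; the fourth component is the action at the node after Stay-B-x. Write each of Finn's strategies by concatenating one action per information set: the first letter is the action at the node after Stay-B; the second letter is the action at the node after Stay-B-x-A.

18

Row for In/B/k/D (columns xT, xH, yT, yH): (1,-1) (1,-1) (1,-1) (1,-1).
Under In/B/k/D, Eve's choice at the node after Stay and at the node after Stay-E and at the node after Stay-B-x can never be reached regardless of what Finn does, so varying those choices leaves every outcome unchanged.
Holding the reachable choices fixed and varying the unreachable ones freely already gives 2 × 3 × 3 = 18 equivalent strategies.
No other strategy reproduces this row, so those 18 are the full class: In/E/h/D, In/E/h/A, In/E/h/C, In/E/k/D, In/E/k/A, In/E/k/C, In/E/g/D, In/E/g/A, In/E/g/C, In/B/h/D, In/B/h/A, In/B/h/C, In/B/k/D, In/B/k/A, In/B/k/C, In/B/g/D, In/B/g/A, In/B/g/C.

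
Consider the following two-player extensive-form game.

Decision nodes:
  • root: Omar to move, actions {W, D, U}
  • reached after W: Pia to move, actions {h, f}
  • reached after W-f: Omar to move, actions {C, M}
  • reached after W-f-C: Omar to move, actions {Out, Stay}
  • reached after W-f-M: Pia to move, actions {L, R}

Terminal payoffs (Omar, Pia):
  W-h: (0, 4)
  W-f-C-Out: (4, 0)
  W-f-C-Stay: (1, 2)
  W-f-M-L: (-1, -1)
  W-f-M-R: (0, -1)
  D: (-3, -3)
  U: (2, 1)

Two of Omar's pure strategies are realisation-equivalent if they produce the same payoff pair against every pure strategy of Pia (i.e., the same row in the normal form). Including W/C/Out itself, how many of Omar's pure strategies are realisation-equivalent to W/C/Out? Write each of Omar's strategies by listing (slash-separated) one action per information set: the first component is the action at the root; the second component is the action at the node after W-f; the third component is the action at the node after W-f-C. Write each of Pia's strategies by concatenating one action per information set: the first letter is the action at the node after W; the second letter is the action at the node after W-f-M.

Row for W/C/Out (columns hL, hR, fL, fR): (0,4) (0,4) (4,0) (4,0).
Every one of Omar's information sets is on the play path for some reply by Pia when Omar follows W/C/Out.
Changing the action at any of them therefore changes at least one column, so only W/C/Out itself gives this row.

1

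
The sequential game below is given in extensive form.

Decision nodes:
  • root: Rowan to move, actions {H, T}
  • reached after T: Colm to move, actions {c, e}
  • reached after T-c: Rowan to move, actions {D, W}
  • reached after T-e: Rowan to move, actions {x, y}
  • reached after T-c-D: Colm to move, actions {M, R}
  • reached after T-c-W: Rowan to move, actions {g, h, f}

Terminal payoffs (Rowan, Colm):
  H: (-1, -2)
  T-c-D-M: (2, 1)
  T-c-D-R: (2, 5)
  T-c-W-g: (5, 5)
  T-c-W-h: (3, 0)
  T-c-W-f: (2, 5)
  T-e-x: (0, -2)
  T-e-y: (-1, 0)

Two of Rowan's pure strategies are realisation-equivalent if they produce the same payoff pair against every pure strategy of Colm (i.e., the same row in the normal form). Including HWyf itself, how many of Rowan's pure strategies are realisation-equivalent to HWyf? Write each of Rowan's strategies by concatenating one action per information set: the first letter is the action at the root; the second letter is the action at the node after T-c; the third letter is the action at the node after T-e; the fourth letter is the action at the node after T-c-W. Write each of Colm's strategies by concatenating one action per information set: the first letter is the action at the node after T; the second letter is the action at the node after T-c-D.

Row for HWyf (columns cM, cR, eM, eR): (-1,-2) (-1,-2) (-1,-2) (-1,-2).
Under HWyf, Rowan's choice at the node after T-c and at the node after T-e and at the node after T-c-W can never be reached regardless of what Colm does, so varying those choices leaves every outcome unchanged.
Holding the reachable choices fixed and varying the unreachable ones freely already gives 2 × 2 × 3 = 12 equivalent strategies.
No other strategy reproduces this row, so those 12 are the full class: HDxg, HDxh, HDxf, HDyg, HDyh, HDyf, HWxg, HWxh, HWxf, HWyg, HWyh, HWyf.

12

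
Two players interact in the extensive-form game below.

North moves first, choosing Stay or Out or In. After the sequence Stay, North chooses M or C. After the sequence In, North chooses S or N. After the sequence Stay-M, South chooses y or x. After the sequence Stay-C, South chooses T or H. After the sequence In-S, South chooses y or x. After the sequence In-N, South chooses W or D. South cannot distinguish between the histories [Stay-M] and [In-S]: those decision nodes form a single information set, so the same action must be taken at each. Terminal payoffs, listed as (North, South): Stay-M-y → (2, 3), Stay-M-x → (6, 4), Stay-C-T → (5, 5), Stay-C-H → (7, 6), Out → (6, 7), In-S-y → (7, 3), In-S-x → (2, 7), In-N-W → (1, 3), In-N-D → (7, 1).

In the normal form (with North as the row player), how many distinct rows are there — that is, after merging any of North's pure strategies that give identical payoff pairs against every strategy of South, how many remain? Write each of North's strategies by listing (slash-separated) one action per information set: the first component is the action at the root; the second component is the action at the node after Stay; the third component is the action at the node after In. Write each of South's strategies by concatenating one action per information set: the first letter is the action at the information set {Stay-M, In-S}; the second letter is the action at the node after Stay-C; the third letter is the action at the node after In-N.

North has 12 pure strategies: Stay/M/S, Stay/M/N, Stay/C/S, Stay/C/N, Out/M/S, Out/M/N, Out/C/S, Out/C/N, In/M/S, In/M/N, In/C/S, In/C/N. Columns: yTW, yTD, yHW, yHD, xTW, xTD, xHW, xHD.
{Stay/M/S, Stay/M/N} → row (2,3) (2,3) (2,3) (2,3) (6,4) (6,4) (6,4) (6,4)
{Stay/C/S, Stay/C/N} → row (5,5) (5,5) (7,6) (7,6) (5,5) (5,5) (7,6) (7,6)
{Out/M/S, Out/M/N, Out/C/S, Out/C/N} → row (6,7) (6,7) (6,7) (6,7) (6,7) (6,7) (6,7) (6,7)
{In/M/S, In/C/S} → row (7,3) (7,3) (7,3) (7,3) (2,7) (2,7) (2,7) (2,7)
{In/M/N, In/C/N} → row (1,3) (7,1) (1,3) (7,1) (1,3) (7,1) (1,3) (7,1)
That's 5 distinct rows out of 12 strategies.

5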